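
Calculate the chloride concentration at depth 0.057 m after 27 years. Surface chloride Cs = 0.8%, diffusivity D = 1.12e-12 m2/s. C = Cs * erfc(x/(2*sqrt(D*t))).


t_seconds = 27 * 365.25 * 24 * 3600 = 852055200.0 s
arg = 0.057 / (2 * sqrt(1.12e-12 * 852055200.0))
= 0.9226
erfc(0.9226) = 0.192
C = 0.8 * 0.192 = 0.1536%

0.1536


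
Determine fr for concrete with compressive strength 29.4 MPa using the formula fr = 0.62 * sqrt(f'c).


fr = 0.62 * sqrt(29.4)
= 3.362 MPa

3.362


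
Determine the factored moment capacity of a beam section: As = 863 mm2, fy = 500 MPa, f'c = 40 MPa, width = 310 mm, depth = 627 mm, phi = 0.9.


a = As * fy / (0.85 * f'c * b)
= 863 * 500 / (0.85 * 40 * 310)
= 40.9393 mm
Mn = As * fy * (d - a/2) / 10^6
= 261.7179 kN-m
phi*Mn = 0.9 * 261.7179 = 235.55 kN-m

235.55


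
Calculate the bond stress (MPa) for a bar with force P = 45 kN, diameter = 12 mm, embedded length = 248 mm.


u = P / (pi * db * ld)
= 45 * 1000 / (pi * 12 * 248)
= 4.813 MPa

4.813


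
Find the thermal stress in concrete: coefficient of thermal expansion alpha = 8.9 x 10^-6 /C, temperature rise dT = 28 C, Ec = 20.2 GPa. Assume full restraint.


sigma = alpha * dT * Ec
= 8.9e-6 * 28 * 20.2 * 1000
= 5.034 MPa

5.034


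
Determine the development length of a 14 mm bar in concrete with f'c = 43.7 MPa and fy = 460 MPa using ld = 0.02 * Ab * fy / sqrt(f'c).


Ab = pi * 14^2 / 4 = 153.938 mm2
ld = 0.02 * 153.938 * 460 / sqrt(43.7)
= 214.2 mm

214.2


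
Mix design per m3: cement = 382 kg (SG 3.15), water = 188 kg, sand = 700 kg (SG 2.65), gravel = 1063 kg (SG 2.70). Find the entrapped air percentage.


Vol cement = 382 / (3.15 * 1000) = 0.12127 m3
Vol water = 188 / 1000 = 0.188 m3
Vol sand = 700 / (2.65 * 1000) = 0.264151 m3
Vol gravel = 1063 / (2.70 * 1000) = 0.393704 m3
Total solid + water volume = 0.967124 m3
Air = (1 - 0.967124) * 100 = 3.29%

3.29


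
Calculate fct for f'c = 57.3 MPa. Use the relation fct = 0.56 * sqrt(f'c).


fct = 0.56 * sqrt(57.3)
= 0.56 * 7.57
= 4.239 MPa

4.239


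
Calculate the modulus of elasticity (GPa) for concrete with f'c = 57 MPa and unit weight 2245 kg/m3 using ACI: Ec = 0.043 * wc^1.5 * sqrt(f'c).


Ec = 0.043 * 2245^1.5 * sqrt(57) / 1000
= 34.53 GPa

34.53


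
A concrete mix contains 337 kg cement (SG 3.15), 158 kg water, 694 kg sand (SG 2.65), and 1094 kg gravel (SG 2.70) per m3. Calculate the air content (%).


Vol cement = 337 / (3.15 * 1000) = 0.106984 m3
Vol water = 158 / 1000 = 0.158 m3
Vol sand = 694 / (2.65 * 1000) = 0.261887 m3
Vol gravel = 1094 / (2.70 * 1000) = 0.405185 m3
Total solid + water volume = 0.932056 m3
Air = (1 - 0.932056) * 100 = 6.79%

6.79


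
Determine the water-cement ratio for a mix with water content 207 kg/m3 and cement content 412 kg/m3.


w/c = water / cement
w/c = 207 / 412 = 0.502

0.502


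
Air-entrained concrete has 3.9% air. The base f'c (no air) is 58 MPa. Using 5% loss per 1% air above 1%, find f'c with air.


Strength loss = (3.9 - 1) * 5 = 14.5%
f'c = 58 * (1 - 14.5/100)
= 49.59 MPa

49.59


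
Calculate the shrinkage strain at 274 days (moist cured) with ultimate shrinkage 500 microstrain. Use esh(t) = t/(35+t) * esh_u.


esh(274) = 274 / (35 + 274) * 500
= 274 / 309 * 500
= 443.4 microstrain

443.4


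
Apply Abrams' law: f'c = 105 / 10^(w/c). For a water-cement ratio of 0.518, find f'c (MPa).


f'c = 105 / 10^0.518
= 105 / 3.296
= 31.86 MPa

31.86


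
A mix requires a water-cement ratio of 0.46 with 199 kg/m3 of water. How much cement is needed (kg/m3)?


Cement = water / (w/c)
= 199 / 0.46
= 432.6 kg/m3

432.6


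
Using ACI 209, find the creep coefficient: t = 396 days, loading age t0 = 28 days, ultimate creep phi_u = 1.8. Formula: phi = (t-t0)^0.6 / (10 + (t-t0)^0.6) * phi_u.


dt = 396 - 28 = 368
phi = 368^0.6 / (10 + 368^0.6) * 1.8
= 1.397

1.397


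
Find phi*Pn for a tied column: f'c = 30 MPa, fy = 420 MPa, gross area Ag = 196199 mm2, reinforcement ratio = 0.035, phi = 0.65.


Ast = rho * Ag = 0.035 * 196199 = 6866.965 mm2
phi*Pn = 0.65 * 0.80 * (0.85 * 30 * (196199 - 6866.965) + 420 * 6866.965) / 1000
= 4010.29 kN

4010.29


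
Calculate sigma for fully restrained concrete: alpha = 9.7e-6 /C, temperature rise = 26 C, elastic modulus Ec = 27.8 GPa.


sigma = alpha * dT * Ec
= 9.7e-6 * 26 * 27.8 * 1000
= 7.011 MPa

7.011


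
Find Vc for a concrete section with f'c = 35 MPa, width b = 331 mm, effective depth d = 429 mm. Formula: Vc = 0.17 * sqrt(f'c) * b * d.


Vc = 0.17 * sqrt(35) * 331 * 429 / 1000
= 142.81 kN

142.81


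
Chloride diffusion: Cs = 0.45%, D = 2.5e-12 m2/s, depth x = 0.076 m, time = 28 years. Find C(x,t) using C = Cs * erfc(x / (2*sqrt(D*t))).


t_seconds = 28 * 365.25 * 24 * 3600 = 883612800.0 s
arg = 0.076 / (2 * sqrt(2.5e-12 * 883612800.0))
= 0.8085
erfc(0.8085) = 0.2529
C = 0.45 * 0.2529 = 0.1138%

0.1138


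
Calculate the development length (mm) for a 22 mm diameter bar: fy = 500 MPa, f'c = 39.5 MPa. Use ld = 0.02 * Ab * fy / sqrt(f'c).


Ab = pi * 22^2 / 4 = 380.133 mm2
ld = 0.02 * 380.133 * 500 / sqrt(39.5)
= 604.8 mm

604.8


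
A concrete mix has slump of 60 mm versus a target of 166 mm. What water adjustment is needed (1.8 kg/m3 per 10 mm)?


Difference = 166 - 60 = 106 mm
Water adjustment = 106 * 1.8 / 10 = 19.1 kg/m3

19.1


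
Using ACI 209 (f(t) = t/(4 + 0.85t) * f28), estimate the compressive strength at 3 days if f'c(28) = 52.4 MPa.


f(3) = 3 / (4 + 0.85 * 3) * 52.4
= 3 / 6.55 * 52.4
= 24.0 MPa

24.0


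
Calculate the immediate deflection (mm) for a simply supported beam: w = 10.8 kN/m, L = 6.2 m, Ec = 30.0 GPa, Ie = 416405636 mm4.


Convert: L = 6.2 m = 6200 mm, Ec = 30.0 GPa = 30000 MPa
delta = 5 * 10.8 * 6200^4 / (384 * 30000 * 416405636)
= 16.63 mm

16.63


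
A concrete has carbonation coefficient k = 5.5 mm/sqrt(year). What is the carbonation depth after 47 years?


depth = k * sqrt(t)
= 5.5 * sqrt(47)
= 37.71 mm

37.71


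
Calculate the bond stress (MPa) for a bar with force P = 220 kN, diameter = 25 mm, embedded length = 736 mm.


u = P / (pi * db * ld)
= 220 * 1000 / (pi * 25 * 736)
= 3.806 MPa

3.806


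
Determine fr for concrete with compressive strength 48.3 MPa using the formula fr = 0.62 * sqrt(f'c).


fr = 0.62 * sqrt(48.3)
= 4.309 MPa

4.309


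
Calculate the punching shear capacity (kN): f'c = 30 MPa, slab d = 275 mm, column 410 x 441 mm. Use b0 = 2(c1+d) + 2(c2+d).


b0 = 2*(410 + 275) + 2*(441 + 275) = 2802 mm
Vc = 0.33 * sqrt(30) * 2802 * 275 / 1000
= 1392.76 kN

1392.76


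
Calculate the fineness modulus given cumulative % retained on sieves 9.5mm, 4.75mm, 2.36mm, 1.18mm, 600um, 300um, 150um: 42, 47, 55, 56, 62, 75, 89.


FM = sum(cumulative % retained) / 100
= 426 / 100
= 4.26

4.26


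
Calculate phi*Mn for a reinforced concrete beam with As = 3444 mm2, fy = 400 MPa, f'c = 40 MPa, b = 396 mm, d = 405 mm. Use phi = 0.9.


a = As * fy / (0.85 * f'c * b)
= 3444 * 400 / (0.85 * 40 * 396)
= 102.3173 mm
Mn = As * fy * (d - a/2) / 10^6
= 487.4519 kN-m
phi*Mn = 0.9 * 487.4519 = 438.71 kN-m

438.71


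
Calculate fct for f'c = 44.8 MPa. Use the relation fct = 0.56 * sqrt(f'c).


fct = 0.56 * sqrt(44.8)
= 0.56 * 6.693
= 3.748 MPa

3.748


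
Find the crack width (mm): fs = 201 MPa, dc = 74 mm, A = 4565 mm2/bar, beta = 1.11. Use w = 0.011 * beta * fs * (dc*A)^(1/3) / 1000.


w = 0.011 * beta * fs * (dc * A)^(1/3) / 1000
= 0.011 * 1.11 * 201 * (74 * 4565)^(1/3) / 1000
= 0.171 mm

0.171


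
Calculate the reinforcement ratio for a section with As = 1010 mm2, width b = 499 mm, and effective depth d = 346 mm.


rho = As / (b * d)
= 1010 / (499 * 346)
= 0.0058

0.0058


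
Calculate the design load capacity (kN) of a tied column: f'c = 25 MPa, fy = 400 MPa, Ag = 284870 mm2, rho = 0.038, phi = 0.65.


Ast = rho * Ag = 0.038 * 284870 = 10825.06 mm2
phi*Pn = 0.65 * 0.80 * (0.85 * 25 * (284870 - 10825.06) + 400 * 10825.06) / 1000
= 5279.81 kN

5279.81


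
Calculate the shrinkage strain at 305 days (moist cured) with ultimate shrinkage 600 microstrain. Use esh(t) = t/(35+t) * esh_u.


esh(305) = 305 / (35 + 305) * 600
= 305 / 340 * 600
= 538.2 microstrain

538.2


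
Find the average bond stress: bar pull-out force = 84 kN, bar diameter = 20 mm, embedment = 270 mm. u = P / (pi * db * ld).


u = P / (pi * db * ld)
= 84 * 1000 / (pi * 20 * 270)
= 4.951 MPa

4.951


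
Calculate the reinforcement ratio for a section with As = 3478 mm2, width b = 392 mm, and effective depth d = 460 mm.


rho = As / (b * d)
= 3478 / (392 * 460)
= 0.0193

0.0193


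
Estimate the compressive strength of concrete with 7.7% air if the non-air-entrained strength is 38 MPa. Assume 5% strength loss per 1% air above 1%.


Strength loss = (7.7 - 1) * 5 = 33.5%
f'c = 38 * (1 - 33.5/100)
= 25.27 MPa

25.27


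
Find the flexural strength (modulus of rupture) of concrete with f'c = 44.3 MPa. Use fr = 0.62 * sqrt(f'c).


fr = 0.62 * sqrt(44.3)
= 4.127 MPa

4.127


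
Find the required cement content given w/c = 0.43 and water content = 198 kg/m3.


Cement = water / (w/c)
= 198 / 0.43
= 460.5 kg/m3

460.5


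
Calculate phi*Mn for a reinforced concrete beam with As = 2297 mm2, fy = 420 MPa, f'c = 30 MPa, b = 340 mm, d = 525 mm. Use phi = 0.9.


a = As * fy / (0.85 * f'c * b)
= 2297 * 420 / (0.85 * 30 * 340)
= 111.2734 mm
Mn = As * fy * (d - a/2) / 10^6
= 452.8136 kN-m
phi*Mn = 0.9 * 452.8136 = 407.53 kN-m

407.53


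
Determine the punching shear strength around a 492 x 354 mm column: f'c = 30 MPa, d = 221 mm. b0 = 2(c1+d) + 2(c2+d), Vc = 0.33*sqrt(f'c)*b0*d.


b0 = 2*(492 + 221) + 2*(354 + 221) = 2576 mm
Vc = 0.33 * sqrt(30) * 2576 * 221 / 1000
= 1028.99 kN

1028.99


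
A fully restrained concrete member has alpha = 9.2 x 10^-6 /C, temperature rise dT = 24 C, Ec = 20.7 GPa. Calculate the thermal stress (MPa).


sigma = alpha * dT * Ec
= 9.2e-6 * 24 * 20.7 * 1000
= 4.571 MPa

4.571


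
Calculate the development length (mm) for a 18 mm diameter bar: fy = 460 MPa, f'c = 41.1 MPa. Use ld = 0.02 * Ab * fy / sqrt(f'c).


Ab = pi * 18^2 / 4 = 254.469 mm2
ld = 0.02 * 254.469 * 460 / sqrt(41.1)
= 365.2 mm

365.2


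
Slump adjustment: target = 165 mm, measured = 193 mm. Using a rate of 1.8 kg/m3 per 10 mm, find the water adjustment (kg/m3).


Difference = 165 - 193 = -28 mm
Water adjustment = -28 * 1.8 / 10 = -5.0 kg/m3

-5.0


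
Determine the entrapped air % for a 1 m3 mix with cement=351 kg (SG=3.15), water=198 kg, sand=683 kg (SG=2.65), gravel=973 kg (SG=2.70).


Vol cement = 351 / (3.15 * 1000) = 0.111429 m3
Vol water = 198 / 1000 = 0.198 m3
Vol sand = 683 / (2.65 * 1000) = 0.257736 m3
Vol gravel = 973 / (2.70 * 1000) = 0.36037 m3
Total solid + water volume = 0.927535 m3
Air = (1 - 0.927535) * 100 = 7.25%

7.25


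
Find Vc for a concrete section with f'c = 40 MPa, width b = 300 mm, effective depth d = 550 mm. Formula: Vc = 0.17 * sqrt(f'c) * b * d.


Vc = 0.17 * sqrt(40) * 300 * 550 / 1000
= 177.4 kN

177.4


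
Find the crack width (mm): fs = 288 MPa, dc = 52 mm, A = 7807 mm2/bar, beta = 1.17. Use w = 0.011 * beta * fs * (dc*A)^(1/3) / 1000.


w = 0.011 * beta * fs * (dc * A)^(1/3) / 1000
= 0.011 * 1.17 * 288 * (52 * 7807)^(1/3) / 1000
= 0.274 mm

0.274


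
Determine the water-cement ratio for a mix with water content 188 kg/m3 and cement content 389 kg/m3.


w/c = water / cement
w/c = 188 / 389 = 0.483

0.483


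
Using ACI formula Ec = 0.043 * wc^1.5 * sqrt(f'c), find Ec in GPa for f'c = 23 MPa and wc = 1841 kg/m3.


Ec = 0.043 * 1841^1.5 * sqrt(23) / 1000
= 16.29 GPa

16.29


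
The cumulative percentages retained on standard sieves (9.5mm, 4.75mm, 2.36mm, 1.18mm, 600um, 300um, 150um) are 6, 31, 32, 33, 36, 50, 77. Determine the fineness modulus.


FM = sum(cumulative % retained) / 100
= 265 / 100
= 2.65

2.65


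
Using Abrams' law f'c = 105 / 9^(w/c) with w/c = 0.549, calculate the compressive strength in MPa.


f'c = 105 / 9^0.549
= 105 / 3.341
= 31.43 MPa

31.43


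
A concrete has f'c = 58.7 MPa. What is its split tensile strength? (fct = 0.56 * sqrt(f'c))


fct = 0.56 * sqrt(58.7)
= 0.56 * 7.662
= 4.29 MPa

4.29


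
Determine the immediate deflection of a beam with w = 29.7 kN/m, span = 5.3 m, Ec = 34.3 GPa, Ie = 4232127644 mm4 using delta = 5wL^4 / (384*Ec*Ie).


Convert: L = 5.3 m = 5300 mm, Ec = 34.3 GPa = 34300 MPa
delta = 5 * 29.7 * 5300^4 / (384 * 34300 * 4232127644)
= 2.1 mm

2.1


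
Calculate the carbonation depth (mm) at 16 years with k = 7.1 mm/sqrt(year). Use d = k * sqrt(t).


depth = k * sqrt(t)
= 7.1 * sqrt(16)
= 28.4 mm

28.4


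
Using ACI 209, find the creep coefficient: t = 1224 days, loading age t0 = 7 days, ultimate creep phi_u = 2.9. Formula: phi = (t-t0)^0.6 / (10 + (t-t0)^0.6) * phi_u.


dt = 1224 - 7 = 1217
phi = 1217^0.6 / (10 + 1217^0.6) * 2.9
= 2.542

2.542


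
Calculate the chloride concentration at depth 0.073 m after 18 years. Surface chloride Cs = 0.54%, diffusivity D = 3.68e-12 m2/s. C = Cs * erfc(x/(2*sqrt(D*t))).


t_seconds = 18 * 365.25 * 24 * 3600 = 568036800.0 s
arg = 0.073 / (2 * sqrt(3.68e-12 * 568036800.0))
= 0.7983
erfc(0.7983) = 0.2589
C = 0.54 * 0.2589 = 0.1398%

0.1398


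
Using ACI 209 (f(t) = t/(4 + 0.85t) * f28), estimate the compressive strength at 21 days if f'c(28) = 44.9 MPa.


f(21) = 21 / (4 + 0.85 * 21) * 44.9
= 21 / 21.85 * 44.9
= 43.15 MPa

43.15


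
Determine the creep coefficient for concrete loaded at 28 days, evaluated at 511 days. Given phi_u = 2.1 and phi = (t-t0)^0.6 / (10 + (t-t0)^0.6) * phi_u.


dt = 511 - 28 = 483
phi = 483^0.6 / (10 + 483^0.6) * 2.1
= 1.686

1.686


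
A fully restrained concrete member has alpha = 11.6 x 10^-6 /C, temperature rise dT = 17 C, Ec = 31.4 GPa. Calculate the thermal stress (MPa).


sigma = alpha * dT * Ec
= 11.6e-6 * 17 * 31.4 * 1000
= 6.192 MPa

6.192


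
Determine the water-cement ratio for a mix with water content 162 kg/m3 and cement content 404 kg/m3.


w/c = water / cement
w/c = 162 / 404 = 0.401

0.401


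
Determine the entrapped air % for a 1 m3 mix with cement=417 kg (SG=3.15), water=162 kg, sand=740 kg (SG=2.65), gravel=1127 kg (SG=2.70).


Vol cement = 417 / (3.15 * 1000) = 0.132381 m3
Vol water = 162 / 1000 = 0.162 m3
Vol sand = 740 / (2.65 * 1000) = 0.279245 m3
Vol gravel = 1127 / (2.70 * 1000) = 0.417407 m3
Total solid + water volume = 0.991034 m3
Air = (1 - 0.991034) * 100 = 0.9%

0.9


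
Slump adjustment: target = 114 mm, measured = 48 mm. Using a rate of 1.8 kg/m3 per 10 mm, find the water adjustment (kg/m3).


Difference = 114 - 48 = 66 mm
Water adjustment = 66 * 1.8 / 10 = 11.9 kg/m3

11.9


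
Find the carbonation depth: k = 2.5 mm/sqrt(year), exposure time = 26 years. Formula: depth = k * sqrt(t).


depth = k * sqrt(t)
= 2.5 * sqrt(26)
= 12.75 mm

12.75


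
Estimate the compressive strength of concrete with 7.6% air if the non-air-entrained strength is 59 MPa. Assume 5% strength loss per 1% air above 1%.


Strength loss = (7.6 - 1) * 5 = 33.0%
f'c = 59 * (1 - 33.0/100)
= 39.53 MPa

39.53


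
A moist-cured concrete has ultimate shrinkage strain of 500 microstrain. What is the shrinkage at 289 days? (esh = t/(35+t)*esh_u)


esh(289) = 289 / (35 + 289) * 500
= 289 / 324 * 500
= 446.0 microstrain

446.0


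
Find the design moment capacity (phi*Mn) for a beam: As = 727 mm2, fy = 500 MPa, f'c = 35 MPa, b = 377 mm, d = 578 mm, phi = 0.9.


a = As * fy / (0.85 * f'c * b)
= 727 * 500 / (0.85 * 35 * 377)
= 32.4098 mm
Mn = As * fy * (d - a/2) / 10^6
= 204.2125 kN-m
phi*Mn = 0.9 * 204.2125 = 183.79 kN-m

183.79


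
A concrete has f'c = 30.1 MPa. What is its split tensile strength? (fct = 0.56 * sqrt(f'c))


fct = 0.56 * sqrt(30.1)
= 0.56 * 5.486
= 3.072 MPa

3.072


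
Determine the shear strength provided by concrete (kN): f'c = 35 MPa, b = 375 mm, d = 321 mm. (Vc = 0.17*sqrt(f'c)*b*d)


Vc = 0.17 * sqrt(35) * 375 * 321 / 1000
= 121.07 kN

121.07


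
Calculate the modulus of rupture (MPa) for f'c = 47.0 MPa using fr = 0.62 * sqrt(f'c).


fr = 0.62 * sqrt(47.0)
= 4.251 MPa

4.251


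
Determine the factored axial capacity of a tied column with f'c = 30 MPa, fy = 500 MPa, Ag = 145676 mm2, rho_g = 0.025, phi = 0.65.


Ast = rho * Ag = 0.025 * 145676 = 3641.9 mm2
phi*Pn = 0.65 * 0.80 * (0.85 * 30 * (145676 - 3641.9) + 500 * 3641.9) / 1000
= 2830.27 kN

2830.27


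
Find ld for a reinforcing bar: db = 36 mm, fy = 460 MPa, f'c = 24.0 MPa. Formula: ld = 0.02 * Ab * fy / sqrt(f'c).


Ab = pi * 36^2 / 4 = 1017.876 mm2
ld = 0.02 * 1017.876 * 460 / sqrt(24.0)
= 1911.5 mm

1911.5


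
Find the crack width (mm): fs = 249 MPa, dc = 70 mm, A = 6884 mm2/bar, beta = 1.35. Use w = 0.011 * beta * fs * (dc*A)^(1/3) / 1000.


w = 0.011 * beta * fs * (dc * A)^(1/3) / 1000
= 0.011 * 1.35 * 249 * (70 * 6884)^(1/3) / 1000
= 0.29 mm

0.29


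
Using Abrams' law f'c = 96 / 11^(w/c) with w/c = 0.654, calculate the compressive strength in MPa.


f'c = 96 / 11^0.654
= 96 / 4.798
= 20.01 MPa

20.01


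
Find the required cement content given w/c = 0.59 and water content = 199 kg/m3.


Cement = water / (w/c)
= 199 / 0.59
= 337.3 kg/m3

337.3


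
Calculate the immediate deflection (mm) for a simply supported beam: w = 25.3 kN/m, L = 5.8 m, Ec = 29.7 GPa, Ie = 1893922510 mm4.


Convert: L = 5.8 m = 5800 mm, Ec = 29.7 GPa = 29700 MPa
delta = 5 * 25.3 * 5800^4 / (384 * 29700 * 1893922510)
= 6.63 mm

6.63


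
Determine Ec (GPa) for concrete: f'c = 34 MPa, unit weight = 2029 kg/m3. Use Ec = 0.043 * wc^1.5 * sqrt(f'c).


Ec = 0.043 * 2029^1.5 * sqrt(34) / 1000
= 22.92 GPa

22.92


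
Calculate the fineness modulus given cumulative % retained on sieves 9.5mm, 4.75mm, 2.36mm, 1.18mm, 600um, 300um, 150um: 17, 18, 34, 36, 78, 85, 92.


FM = sum(cumulative % retained) / 100
= 360 / 100
= 3.6

3.6


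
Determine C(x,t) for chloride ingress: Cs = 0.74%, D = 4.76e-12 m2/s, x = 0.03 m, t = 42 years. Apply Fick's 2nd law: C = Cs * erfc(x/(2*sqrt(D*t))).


t_seconds = 42 * 365.25 * 24 * 3600 = 1325419200.0 s
arg = 0.03 / (2 * sqrt(4.76e-12 * 1325419200.0))
= 0.1888
erfc(0.1888) = 0.7894
C = 0.74 * 0.7894 = 0.5842%

0.5842


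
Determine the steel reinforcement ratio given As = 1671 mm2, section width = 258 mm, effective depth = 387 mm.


rho = As / (b * d)
= 1671 / (258 * 387)
= 0.0167

0.0167


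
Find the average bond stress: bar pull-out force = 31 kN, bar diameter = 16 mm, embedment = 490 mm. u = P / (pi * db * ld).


u = P / (pi * db * ld)
= 31 * 1000 / (pi * 16 * 490)
= 1.259 MPa

1.259


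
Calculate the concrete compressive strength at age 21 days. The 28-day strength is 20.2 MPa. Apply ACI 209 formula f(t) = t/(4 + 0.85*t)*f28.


f(21) = 21 / (4 + 0.85 * 21) * 20.2
= 21 / 21.85 * 20.2
= 19.41 MPa

19.41


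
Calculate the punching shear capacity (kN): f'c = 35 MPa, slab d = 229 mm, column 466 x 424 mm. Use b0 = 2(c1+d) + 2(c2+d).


b0 = 2*(466 + 229) + 2*(424 + 229) = 2696 mm
Vc = 0.33 * sqrt(35) * 2696 * 229 / 1000
= 1205.32 kN

1205.32


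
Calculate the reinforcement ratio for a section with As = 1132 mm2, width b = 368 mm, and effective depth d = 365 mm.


rho = As / (b * d)
= 1132 / (368 * 365)
= 0.0084

0.0084


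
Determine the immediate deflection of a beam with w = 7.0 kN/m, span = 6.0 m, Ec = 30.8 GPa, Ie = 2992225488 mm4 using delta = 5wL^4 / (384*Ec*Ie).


Convert: L = 6.0 m = 6000 mm, Ec = 30.8 GPa = 30800 MPa
delta = 5 * 7.0 * 6000^4 / (384 * 30800 * 2992225488)
= 1.28 mm

1.28


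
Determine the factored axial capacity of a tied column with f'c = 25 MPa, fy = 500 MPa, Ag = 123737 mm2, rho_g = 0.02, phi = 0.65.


Ast = rho * Ag = 0.02 * 123737 = 2474.74 mm2
phi*Pn = 0.65 * 0.80 * (0.85 * 25 * (123737 - 2474.74) + 500 * 2474.74) / 1000
= 1983.38 kN

1983.38


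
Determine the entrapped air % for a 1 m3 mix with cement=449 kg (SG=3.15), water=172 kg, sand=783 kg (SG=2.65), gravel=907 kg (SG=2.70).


Vol cement = 449 / (3.15 * 1000) = 0.14254 m3
Vol water = 172 / 1000 = 0.172 m3
Vol sand = 783 / (2.65 * 1000) = 0.295472 m3
Vol gravel = 907 / (2.70 * 1000) = 0.335926 m3
Total solid + water volume = 0.945937 m3
Air = (1 - 0.945937) * 100 = 5.41%

5.41


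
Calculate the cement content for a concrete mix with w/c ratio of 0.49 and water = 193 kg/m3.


Cement = water / (w/c)
= 193 / 0.49
= 393.9 kg/m3

393.9


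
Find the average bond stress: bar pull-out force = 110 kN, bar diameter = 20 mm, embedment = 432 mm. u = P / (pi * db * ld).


u = P / (pi * db * ld)
= 110 * 1000 / (pi * 20 * 432)
= 4.053 MPa

4.053


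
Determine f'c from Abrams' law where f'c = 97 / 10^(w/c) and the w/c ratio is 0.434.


f'c = 97 / 10^0.434
= 97 / 2.716
= 35.71 MPa

35.71


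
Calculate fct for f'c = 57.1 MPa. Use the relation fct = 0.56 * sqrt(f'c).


fct = 0.56 * sqrt(57.1)
= 0.56 * 7.556
= 4.232 MPa

4.232


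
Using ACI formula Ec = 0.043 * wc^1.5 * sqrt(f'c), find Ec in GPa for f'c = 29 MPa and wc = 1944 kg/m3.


Ec = 0.043 * 1944^1.5 * sqrt(29) / 1000
= 19.85 GPa

19.85


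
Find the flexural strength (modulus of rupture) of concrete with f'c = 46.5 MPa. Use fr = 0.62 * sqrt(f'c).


fr = 0.62 * sqrt(46.5)
= 4.228 MPa

4.228


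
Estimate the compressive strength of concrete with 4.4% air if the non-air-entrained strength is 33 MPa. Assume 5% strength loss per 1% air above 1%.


Strength loss = (4.4 - 1) * 5 = 17.0%
f'c = 33 * (1 - 17.0/100)
= 27.39 MPa

27.39


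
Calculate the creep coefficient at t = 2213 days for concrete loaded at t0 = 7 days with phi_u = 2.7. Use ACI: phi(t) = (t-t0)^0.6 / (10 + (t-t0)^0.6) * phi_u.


dt = 2213 - 7 = 2206
phi = 2206^0.6 / (10 + 2206^0.6) * 2.7
= 2.458

2.458


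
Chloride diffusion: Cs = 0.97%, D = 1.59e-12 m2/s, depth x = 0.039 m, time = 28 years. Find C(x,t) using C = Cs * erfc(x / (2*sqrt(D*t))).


t_seconds = 28 * 365.25 * 24 * 3600 = 883612800.0 s
arg = 0.039 / (2 * sqrt(1.59e-12 * 883612800.0))
= 0.5202
erfc(0.5202) = 0.4619
C = 0.97 * 0.4619 = 0.448%

0.448


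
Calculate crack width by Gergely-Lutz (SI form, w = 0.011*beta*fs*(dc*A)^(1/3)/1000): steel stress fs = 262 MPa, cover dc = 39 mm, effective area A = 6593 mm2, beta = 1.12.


w = 0.011 * beta * fs * (dc * A)^(1/3) / 1000
= 0.011 * 1.12 * 262 * (39 * 6593)^(1/3) / 1000
= 0.205 mm

0.205


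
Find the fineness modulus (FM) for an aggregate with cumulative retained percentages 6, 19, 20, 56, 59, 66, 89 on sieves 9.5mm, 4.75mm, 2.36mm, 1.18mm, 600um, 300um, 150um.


FM = sum(cumulative % retained) / 100
= 315 / 100
= 3.15

3.15


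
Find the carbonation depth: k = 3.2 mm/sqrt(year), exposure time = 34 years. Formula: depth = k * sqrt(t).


depth = k * sqrt(t)
= 3.2 * sqrt(34)
= 18.66 mm

18.66


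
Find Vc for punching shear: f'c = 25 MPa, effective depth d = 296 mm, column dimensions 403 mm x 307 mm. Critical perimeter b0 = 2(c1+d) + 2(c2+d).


b0 = 2*(403 + 296) + 2*(307 + 296) = 2604 mm
Vc = 0.33 * sqrt(25) * 2604 * 296 / 1000
= 1271.79 kN

1271.79


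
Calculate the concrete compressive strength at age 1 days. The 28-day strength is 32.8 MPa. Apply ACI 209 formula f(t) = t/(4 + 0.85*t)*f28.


f(1) = 1 / (4 + 0.85 * 1) * 32.8
= 1 / 4.85 * 32.8
= 6.76 MPa

6.76


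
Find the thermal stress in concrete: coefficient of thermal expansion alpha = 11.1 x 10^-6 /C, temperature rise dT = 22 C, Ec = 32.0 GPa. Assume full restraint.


sigma = alpha * dT * Ec
= 11.1e-6 * 22 * 32.0 * 1000
= 7.814 MPa

7.814


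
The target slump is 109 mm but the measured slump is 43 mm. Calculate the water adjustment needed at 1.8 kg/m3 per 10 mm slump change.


Difference = 109 - 43 = 66 mm
Water adjustment = 66 * 1.8 / 10 = 11.9 kg/m3

11.9


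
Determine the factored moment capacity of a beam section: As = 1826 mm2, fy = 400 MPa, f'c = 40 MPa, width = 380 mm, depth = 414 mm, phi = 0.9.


a = As * fy / (0.85 * f'c * b)
= 1826 * 400 / (0.85 * 40 * 380)
= 56.5325 mm
Mn = As * fy * (d - a/2) / 10^6
= 281.7399 kN-m
phi*Mn = 0.9 * 281.7399 = 253.57 kN-m

253.57


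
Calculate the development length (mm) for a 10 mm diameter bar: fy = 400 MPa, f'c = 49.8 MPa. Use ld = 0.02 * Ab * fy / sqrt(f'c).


Ab = pi * 10^2 / 4 = 78.54 mm2
ld = 0.02 * 78.54 * 400 / sqrt(49.8)
= 89.0 mm

89.0


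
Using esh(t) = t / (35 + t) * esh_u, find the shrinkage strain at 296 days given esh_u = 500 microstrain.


esh(296) = 296 / (35 + 296) * 500
= 296 / 331 * 500
= 447.1 microstrain

447.1


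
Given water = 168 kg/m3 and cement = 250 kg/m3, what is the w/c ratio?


w/c = water / cement
w/c = 168 / 250 = 0.672

0.672


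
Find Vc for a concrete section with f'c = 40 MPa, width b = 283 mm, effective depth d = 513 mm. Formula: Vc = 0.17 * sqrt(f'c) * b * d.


Vc = 0.17 * sqrt(40) * 283 * 513 / 1000
= 156.09 kN

156.09


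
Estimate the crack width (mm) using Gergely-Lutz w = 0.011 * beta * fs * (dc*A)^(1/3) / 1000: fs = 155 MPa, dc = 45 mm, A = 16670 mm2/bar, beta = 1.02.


w = 0.011 * beta * fs * (dc * A)^(1/3) / 1000
= 0.011 * 1.02 * 155 * (45 * 16670)^(1/3) / 1000
= 0.158 mm

0.158


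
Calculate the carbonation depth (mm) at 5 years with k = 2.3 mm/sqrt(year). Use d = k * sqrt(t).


depth = k * sqrt(t)
= 2.3 * sqrt(5)
= 5.14 mm

5.14


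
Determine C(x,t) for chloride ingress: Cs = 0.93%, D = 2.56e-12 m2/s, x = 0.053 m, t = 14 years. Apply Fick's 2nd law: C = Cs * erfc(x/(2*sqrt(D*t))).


t_seconds = 14 * 365.25 * 24 * 3600 = 441806400.0 s
arg = 0.053 / (2 * sqrt(2.56e-12 * 441806400.0))
= 0.788
erfc(0.788) = 0.2651
C = 0.93 * 0.2651 = 0.2466%

0.2466


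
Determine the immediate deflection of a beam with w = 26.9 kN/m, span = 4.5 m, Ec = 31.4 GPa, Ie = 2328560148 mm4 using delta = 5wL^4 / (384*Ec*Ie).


Convert: L = 4.5 m = 4500 mm, Ec = 31.4 GPa = 31400 MPa
delta = 5 * 26.9 * 4500^4 / (384 * 31400 * 2328560148)
= 1.96 mm

1.96


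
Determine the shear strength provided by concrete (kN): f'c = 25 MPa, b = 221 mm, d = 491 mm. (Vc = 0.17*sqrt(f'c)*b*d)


Vc = 0.17 * sqrt(25) * 221 * 491 / 1000
= 92.23 kN

92.23


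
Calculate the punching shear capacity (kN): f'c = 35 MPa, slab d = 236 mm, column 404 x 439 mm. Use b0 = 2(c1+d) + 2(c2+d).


b0 = 2*(404 + 236) + 2*(439 + 236) = 2630 mm
Vc = 0.33 * sqrt(35) * 2630 * 236 / 1000
= 1211.76 kN

1211.76


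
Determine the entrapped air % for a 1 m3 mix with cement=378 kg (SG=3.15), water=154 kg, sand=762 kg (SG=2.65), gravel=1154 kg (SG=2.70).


Vol cement = 378 / (3.15 * 1000) = 0.12 m3
Vol water = 154 / 1000 = 0.154 m3
Vol sand = 762 / (2.65 * 1000) = 0.287547 m3
Vol gravel = 1154 / (2.70 * 1000) = 0.427407 m3
Total solid + water volume = 0.988955 m3
Air = (1 - 0.988955) * 100 = 1.1%

1.1


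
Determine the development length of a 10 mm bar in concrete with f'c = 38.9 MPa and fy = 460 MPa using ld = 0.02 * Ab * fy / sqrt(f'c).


Ab = pi * 10^2 / 4 = 78.54 mm2
ld = 0.02 * 78.54 * 460 / sqrt(38.9)
= 115.9 mm

115.9


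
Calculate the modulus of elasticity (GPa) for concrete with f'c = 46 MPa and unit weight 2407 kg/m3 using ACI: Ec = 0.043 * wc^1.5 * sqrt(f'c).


Ec = 0.043 * 2407^1.5 * sqrt(46) / 1000
= 34.44 GPa

34.44


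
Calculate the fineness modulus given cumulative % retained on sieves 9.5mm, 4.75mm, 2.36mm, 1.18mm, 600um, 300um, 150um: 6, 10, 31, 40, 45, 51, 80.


FM = sum(cumulative % retained) / 100
= 263 / 100
= 2.63

2.63


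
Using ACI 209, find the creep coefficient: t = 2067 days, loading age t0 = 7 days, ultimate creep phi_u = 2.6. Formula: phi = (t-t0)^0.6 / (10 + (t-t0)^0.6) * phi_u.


dt = 2067 - 7 = 2060
phi = 2060^0.6 / (10 + 2060^0.6) * 2.6
= 2.358

2.358


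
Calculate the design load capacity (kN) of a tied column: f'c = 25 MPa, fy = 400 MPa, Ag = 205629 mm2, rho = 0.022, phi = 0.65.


Ast = rho * Ag = 0.022 * 205629 = 4523.838 mm2
phi*Pn = 0.65 * 0.80 * (0.85 * 25 * (205629 - 4523.838) + 400 * 4523.838) / 1000
= 3163.17 kN

3163.17


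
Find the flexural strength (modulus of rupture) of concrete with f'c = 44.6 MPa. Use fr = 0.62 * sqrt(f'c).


fr = 0.62 * sqrt(44.6)
= 4.141 MPa

4.141


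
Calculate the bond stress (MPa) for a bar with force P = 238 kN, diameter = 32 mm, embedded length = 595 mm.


u = P / (pi * db * ld)
= 238 * 1000 / (pi * 32 * 595)
= 3.979 MPa

3.979


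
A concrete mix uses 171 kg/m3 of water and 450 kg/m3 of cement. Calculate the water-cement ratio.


w/c = water / cement
w/c = 171 / 450 = 0.38

0.38


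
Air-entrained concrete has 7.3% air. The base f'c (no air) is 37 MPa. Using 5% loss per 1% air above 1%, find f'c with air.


Strength loss = (7.3 - 1) * 5 = 31.5%
f'c = 37 * (1 - 31.5/100)
= 25.35 MPa

25.35


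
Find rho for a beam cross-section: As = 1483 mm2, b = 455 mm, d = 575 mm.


rho = As / (b * d)
= 1483 / (455 * 575)
= 0.0057

0.0057


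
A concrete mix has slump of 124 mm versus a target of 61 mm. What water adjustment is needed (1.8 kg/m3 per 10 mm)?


Difference = 61 - 124 = -63 mm
Water adjustment = -63 * 1.8 / 10 = -11.3 kg/m3

-11.3


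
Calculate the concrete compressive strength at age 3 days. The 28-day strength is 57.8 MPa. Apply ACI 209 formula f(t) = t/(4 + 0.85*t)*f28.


f(3) = 3 / (4 + 0.85 * 3) * 57.8
= 3 / 6.55 * 57.8
= 26.47 MPa

26.47


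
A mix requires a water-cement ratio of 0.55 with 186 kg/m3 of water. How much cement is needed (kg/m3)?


Cement = water / (w/c)
= 186 / 0.55
= 338.2 kg/m3

338.2


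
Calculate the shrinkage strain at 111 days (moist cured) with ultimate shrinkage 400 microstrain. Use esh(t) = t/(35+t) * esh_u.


esh(111) = 111 / (35 + 111) * 400
= 111 / 146 * 400
= 304.1 microstrain

304.1


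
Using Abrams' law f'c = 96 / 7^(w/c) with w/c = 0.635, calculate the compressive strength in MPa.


f'c = 96 / 7^0.635
= 96 / 3.441
= 27.9 MPa

27.9


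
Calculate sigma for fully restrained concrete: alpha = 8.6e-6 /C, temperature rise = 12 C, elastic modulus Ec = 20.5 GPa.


sigma = alpha * dT * Ec
= 8.6e-6 * 12 * 20.5 * 1000
= 2.116 MPa

2.116


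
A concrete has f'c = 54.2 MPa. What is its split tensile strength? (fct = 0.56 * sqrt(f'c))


fct = 0.56 * sqrt(54.2)
= 0.56 * 7.362
= 4.123 MPa

4.123


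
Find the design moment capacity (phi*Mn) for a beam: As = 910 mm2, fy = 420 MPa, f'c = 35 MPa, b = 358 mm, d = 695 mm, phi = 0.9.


a = As * fy / (0.85 * f'c * b)
= 910 * 420 / (0.85 * 35 * 358)
= 35.8856 mm
Mn = As * fy * (d - a/2) / 10^6
= 258.7713 kN-m
phi*Mn = 0.9 * 258.7713 = 232.89 kN-m

232.89


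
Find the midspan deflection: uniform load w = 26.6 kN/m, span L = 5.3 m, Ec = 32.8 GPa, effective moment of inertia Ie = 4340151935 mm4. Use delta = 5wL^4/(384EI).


Convert: L = 5.3 m = 5300 mm, Ec = 32.8 GPa = 32800 MPa
delta = 5 * 26.6 * 5300^4 / (384 * 32800 * 4340151935)
= 1.92 mm

1.92


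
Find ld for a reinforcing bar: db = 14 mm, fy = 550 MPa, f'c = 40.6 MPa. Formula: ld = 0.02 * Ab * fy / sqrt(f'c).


Ab = pi * 14^2 / 4 = 153.938 mm2
ld = 0.02 * 153.938 * 550 / sqrt(40.6)
= 265.8 mm

265.8


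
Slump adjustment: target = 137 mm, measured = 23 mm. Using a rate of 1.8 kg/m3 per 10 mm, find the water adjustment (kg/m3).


Difference = 137 - 23 = 114 mm
Water adjustment = 114 * 1.8 / 10 = 20.5 kg/m3

20.5


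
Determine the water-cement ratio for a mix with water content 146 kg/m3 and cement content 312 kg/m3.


w/c = water / cement
w/c = 146 / 312 = 0.468

0.468


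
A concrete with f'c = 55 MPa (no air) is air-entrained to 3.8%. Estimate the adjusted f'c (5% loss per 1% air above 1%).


Strength loss = (3.8 - 1) * 5 = 14.0%
f'c = 55 * (1 - 14.0/100)
= 47.3 MPa

47.3


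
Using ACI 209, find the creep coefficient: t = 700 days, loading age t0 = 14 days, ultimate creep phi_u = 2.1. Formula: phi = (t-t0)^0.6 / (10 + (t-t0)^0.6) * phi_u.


dt = 700 - 14 = 686
phi = 686^0.6 / (10 + 686^0.6) * 2.1
= 1.752

1.752


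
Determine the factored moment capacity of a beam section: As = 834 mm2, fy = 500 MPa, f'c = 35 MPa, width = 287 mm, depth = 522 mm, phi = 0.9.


a = As * fy / (0.85 * f'c * b)
= 834 * 500 / (0.85 * 35 * 287)
= 48.839 mm
Mn = As * fy * (d - a/2) / 10^6
= 207.4911 kN-m
phi*Mn = 0.9 * 207.4911 = 186.74 kN-m

186.74


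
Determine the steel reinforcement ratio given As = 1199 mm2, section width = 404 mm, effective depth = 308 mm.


rho = As / (b * d)
= 1199 / (404 * 308)
= 0.0096

0.0096


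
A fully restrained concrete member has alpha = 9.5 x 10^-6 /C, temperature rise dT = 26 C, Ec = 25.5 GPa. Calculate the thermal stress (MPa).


sigma = alpha * dT * Ec
= 9.5e-6 * 26 * 25.5 * 1000
= 6.298 MPa

6.298


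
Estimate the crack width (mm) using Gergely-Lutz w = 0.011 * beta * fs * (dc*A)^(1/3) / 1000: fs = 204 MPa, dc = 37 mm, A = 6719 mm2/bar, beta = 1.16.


w = 0.011 * beta * fs * (dc * A)^(1/3) / 1000
= 0.011 * 1.16 * 204 * (37 * 6719)^(1/3) / 1000
= 0.164 mm

0.164


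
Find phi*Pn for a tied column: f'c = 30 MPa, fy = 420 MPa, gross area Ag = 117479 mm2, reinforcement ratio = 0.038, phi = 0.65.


Ast = rho * Ag = 0.038 * 117479 = 4464.202 mm2
phi*Pn = 0.65 * 0.80 * (0.85 * 30 * (117479 - 4464.202) + 420 * 4464.202) / 1000
= 2473.56 kN

2473.56


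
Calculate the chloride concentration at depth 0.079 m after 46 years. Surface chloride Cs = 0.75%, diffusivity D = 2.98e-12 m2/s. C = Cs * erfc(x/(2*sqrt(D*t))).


t_seconds = 46 * 365.25 * 24 * 3600 = 1451649600.0 s
arg = 0.079 / (2 * sqrt(2.98e-12 * 1451649600.0))
= 0.6006
erfc(0.6006) = 0.3957
C = 0.75 * 0.3957 = 0.2968%

0.2968


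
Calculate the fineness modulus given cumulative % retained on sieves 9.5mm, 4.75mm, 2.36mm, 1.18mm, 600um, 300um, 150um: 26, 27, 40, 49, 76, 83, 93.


FM = sum(cumulative % retained) / 100
= 394 / 100
= 3.94

3.94


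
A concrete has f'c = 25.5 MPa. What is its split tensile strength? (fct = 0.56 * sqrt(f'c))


fct = 0.56 * sqrt(25.5)
= 0.56 * 5.05
= 2.828 MPa

2.828


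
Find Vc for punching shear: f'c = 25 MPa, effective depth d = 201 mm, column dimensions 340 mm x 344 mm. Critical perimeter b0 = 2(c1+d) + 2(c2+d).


b0 = 2*(340 + 201) + 2*(344 + 201) = 2172 mm
Vc = 0.33 * sqrt(25) * 2172 * 201 / 1000
= 720.34 kN

720.34


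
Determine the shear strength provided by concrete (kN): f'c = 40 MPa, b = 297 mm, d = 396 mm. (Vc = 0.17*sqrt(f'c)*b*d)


Vc = 0.17 * sqrt(40) * 297 * 396 / 1000
= 126.45 kN

126.45


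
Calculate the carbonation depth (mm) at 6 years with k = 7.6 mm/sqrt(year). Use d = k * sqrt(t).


depth = k * sqrt(t)
= 7.6 * sqrt(6)
= 18.62 mm

18.62


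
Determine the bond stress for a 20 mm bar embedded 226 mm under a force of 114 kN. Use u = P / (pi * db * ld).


u = P / (pi * db * ld)
= 114 * 1000 / (pi * 20 * 226)
= 8.028 MPa

8.028


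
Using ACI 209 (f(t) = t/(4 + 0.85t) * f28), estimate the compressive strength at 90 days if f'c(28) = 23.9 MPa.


f(90) = 90 / (4 + 0.85 * 90) * 23.9
= 90 / 80.5 * 23.9
= 26.72 MPa

26.72


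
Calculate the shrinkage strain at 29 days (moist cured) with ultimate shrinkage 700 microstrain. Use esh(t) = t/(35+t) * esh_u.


esh(29) = 29 / (35 + 29) * 700
= 29 / 64 * 700
= 317.2 microstrain

317.2


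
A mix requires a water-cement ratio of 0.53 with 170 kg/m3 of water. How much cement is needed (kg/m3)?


Cement = water / (w/c)
= 170 / 0.53
= 320.8 kg/m3

320.8


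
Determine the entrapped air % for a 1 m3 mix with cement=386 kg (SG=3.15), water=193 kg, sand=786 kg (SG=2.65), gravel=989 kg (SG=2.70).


Vol cement = 386 / (3.15 * 1000) = 0.12254 m3
Vol water = 193 / 1000 = 0.193 m3
Vol sand = 786 / (2.65 * 1000) = 0.296604 m3
Vol gravel = 989 / (2.70 * 1000) = 0.366296 m3
Total solid + water volume = 0.97844 m3
Air = (1 - 0.97844) * 100 = 2.16%

2.16


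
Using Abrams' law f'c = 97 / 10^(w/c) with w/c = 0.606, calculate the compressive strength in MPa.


f'c = 97 / 10^0.606
= 97 / 4.036
= 24.03 MPa

24.03


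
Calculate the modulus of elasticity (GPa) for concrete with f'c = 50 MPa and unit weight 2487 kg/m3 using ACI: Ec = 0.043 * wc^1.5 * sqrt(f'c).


Ec = 0.043 * 2487^1.5 * sqrt(50) / 1000
= 37.71 GPa

37.71


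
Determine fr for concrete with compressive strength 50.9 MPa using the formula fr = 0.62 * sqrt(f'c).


fr = 0.62 * sqrt(50.9)
= 4.423 MPa

4.423


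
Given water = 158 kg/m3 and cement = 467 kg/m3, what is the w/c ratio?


w/c = water / cement
w/c = 158 / 467 = 0.338

0.338


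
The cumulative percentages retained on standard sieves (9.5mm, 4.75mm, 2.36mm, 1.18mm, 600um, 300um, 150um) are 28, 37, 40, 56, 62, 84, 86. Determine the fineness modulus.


FM = sum(cumulative % retained) / 100
= 393 / 100
= 3.93

3.93


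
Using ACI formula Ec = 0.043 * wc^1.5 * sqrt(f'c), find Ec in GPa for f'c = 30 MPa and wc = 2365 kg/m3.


Ec = 0.043 * 2365^1.5 * sqrt(30) / 1000
= 27.09 GPa

27.09


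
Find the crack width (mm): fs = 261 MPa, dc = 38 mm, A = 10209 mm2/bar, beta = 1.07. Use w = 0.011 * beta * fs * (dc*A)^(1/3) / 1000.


w = 0.011 * beta * fs * (dc * A)^(1/3) / 1000
= 0.011 * 1.07 * 261 * (38 * 10209)^(1/3) / 1000
= 0.224 mm

0.224


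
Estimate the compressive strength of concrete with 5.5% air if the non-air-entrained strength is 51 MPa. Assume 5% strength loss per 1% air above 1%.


Strength loss = (5.5 - 1) * 5 = 22.5%
f'c = 51 * (1 - 22.5/100)
= 39.52 MPa

39.52


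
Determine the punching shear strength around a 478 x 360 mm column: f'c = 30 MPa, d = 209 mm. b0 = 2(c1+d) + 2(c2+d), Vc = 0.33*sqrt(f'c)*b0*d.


b0 = 2*(478 + 209) + 2*(360 + 209) = 2512 mm
Vc = 0.33 * sqrt(30) * 2512 * 209 / 1000
= 948.94 kN

948.94


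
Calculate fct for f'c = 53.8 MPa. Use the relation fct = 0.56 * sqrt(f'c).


fct = 0.56 * sqrt(53.8)
= 0.56 * 7.335
= 4.108 MPa

4.108


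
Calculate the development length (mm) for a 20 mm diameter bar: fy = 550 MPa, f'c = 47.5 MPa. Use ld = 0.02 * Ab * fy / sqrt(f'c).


Ab = pi * 20^2 / 4 = 314.159 mm2
ld = 0.02 * 314.159 * 550 / sqrt(47.5)
= 501.4 mm

501.4


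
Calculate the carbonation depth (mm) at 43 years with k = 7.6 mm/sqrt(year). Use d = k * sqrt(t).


depth = k * sqrt(t)
= 7.6 * sqrt(43)
= 49.84 mm

49.84


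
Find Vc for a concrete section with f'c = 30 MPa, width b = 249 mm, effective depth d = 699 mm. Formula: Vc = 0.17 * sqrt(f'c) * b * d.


Vc = 0.17 * sqrt(30) * 249 * 699 / 1000
= 162.06 kN

162.06


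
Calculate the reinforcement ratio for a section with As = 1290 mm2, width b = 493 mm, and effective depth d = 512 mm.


rho = As / (b * d)
= 1290 / (493 * 512)
= 0.0051

0.0051


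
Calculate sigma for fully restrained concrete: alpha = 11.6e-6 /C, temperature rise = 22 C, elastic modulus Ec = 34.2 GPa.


sigma = alpha * dT * Ec
= 11.6e-6 * 22 * 34.2 * 1000
= 8.728 MPa

8.728


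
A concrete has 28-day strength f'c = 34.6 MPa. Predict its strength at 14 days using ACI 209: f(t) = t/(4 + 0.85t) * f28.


f(14) = 14 / (4 + 0.85 * 14) * 34.6
= 14 / 15.9 * 34.6
= 30.47 MPa

30.47


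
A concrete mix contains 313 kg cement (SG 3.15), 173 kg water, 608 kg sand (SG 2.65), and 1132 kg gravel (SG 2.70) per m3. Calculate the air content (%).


Vol cement = 313 / (3.15 * 1000) = 0.099365 m3
Vol water = 173 / 1000 = 0.173 m3
Vol sand = 608 / (2.65 * 1000) = 0.229434 m3
Vol gravel = 1132 / (2.70 * 1000) = 0.419259 m3
Total solid + water volume = 0.921058 m3
Air = (1 - 0.921058) * 100 = 7.89%

7.89


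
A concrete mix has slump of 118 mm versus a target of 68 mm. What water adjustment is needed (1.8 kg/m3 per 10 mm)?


Difference = 68 - 118 = -50 mm
Water adjustment = -50 * 1.8 / 10 = -9.0 kg/m3

-9.0


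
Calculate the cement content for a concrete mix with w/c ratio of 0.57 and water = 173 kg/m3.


Cement = water / (w/c)
= 173 / 0.57
= 303.5 kg/m3

303.5
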